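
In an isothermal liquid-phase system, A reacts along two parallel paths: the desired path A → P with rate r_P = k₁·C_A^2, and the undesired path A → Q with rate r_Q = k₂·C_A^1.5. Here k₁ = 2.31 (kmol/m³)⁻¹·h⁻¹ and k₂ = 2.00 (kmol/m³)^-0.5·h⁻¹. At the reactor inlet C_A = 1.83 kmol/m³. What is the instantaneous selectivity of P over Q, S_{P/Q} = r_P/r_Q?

1.56

S_{P/Q} = r_P/r_Q = (k₁·C_A^2)/(k₂·C_A^1.5) = (k₁/k₂)·C_A^0.5.
= (2.31×1.830^2) / (2.00×1.830^1.5) = 7.736/4.951 = 1.56.
Since the desired path is higher order in A, keeping C_A high (PFR or concentrated feed) favours P.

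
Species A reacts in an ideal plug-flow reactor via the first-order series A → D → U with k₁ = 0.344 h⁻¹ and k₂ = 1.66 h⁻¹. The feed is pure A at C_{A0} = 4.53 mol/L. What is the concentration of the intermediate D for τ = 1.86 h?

0.570 mol/L

The intermediate concentration in a first-order A→B→C sequence is C_D = k₁C_{A0}(e^(−k₁τ) − e^(−k₂τ))/(k₂−k₁).
e^(−k₁τ) = e^(−0.344×1.86) = e^(−0.6398) = 0.5274; e^(−k₂τ) = e^(−3.088) = 0.04561.
C_D = 0.344×4.53/(1.66−0.344) × (0.5274−0.04561) = 1.184×0.4818 = 0.5705 mol/L.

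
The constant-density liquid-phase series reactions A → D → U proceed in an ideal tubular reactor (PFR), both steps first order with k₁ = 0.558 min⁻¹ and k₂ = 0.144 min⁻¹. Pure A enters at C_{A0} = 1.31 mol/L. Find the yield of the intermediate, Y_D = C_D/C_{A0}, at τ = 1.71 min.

Solving the coupled first-order balances gives C_D(τ) = [k₁/(k₂−k₁)]·C_{A0}·(e^(−k₁τ) − e^(−k₂τ)).
e^(−k₁τ) = e^(−0.558×1.71) = e^(−0.9542) = 0.3851; e^(−k₂τ) = e^(−0.2462) = 0.7817.
C_D = 0.558×1.31/(0.144−0.558) × (0.3851−0.7817) = (-1.766)×(-0.3966) = 0.7003 mol/L.
Y_D = C_D/C_{A0} = 0.7003/1.31 = 0.535.

0.535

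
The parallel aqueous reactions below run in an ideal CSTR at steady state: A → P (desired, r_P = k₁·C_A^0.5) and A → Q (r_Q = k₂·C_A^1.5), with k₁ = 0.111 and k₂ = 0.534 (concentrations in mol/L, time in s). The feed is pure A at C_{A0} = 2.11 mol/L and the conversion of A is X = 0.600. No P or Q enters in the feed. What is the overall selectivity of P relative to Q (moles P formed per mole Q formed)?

0.246

Exit C_A = C_{A0}(1−X) = 2.11×0.400 = 0.8440 mol/L.
In a CSTR the entire volume is at exit conditions, so r_P = 0.111×0.8440^0.5 = 0.1020 and r_Q = 0.534×0.8440^1.5 = 0.4141.
Overall selectivity = C_P/C_Q = r_Pτ/(r_Qτ) = r_P/r_Q = 0.246.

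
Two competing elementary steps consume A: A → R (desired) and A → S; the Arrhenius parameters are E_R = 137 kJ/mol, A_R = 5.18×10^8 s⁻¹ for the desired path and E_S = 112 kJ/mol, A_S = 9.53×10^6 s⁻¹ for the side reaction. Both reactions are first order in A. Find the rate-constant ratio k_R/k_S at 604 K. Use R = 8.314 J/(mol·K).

Since both paths have the same order in A, the concentration cancels and S_{R/S} = k_R/k_S = (A_R/A_S)·exp[(E_S−E_R)/(RT)].
(E_S−E_R)/(RT) = (112−137)×10³/(8.314×604) = -25000/5022 = -4.978.
k_R/k_S = (5.18×10^8/9.53×10^6)·exp(-4.978) = 54.35 × 0.006885 = 0.374.
Since E_R > E_S, raising the temperature improves selectivity toward R.

0.374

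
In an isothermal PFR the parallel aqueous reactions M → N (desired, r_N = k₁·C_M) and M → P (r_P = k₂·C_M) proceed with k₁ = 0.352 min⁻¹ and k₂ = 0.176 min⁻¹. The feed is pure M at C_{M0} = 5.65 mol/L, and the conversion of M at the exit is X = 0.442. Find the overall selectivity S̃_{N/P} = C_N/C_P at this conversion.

C_M = C_{M0}(1−X) = 3.153 mol/L.
Both paths are first order in M, so the instantaneous fraction to N is constant: dC_N/d(−C_M) = k₁/(k₁+k₂) = 0.6667.
C_N = 0.6667·(C_{M0}−C_M) = 0.6667×2.497 = 1.66 mol/L.
C_P = (C_{M0}−C_M)−C_N = 0.8324 mol/L; S̃_{N/P} = 1.665/0.8324 = 2.00.

2.00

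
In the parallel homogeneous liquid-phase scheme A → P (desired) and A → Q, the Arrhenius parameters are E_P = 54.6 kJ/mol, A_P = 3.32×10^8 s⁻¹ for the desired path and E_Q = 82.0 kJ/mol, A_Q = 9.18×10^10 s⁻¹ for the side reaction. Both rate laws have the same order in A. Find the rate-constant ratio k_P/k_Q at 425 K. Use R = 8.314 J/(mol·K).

8.43

k_P/k_Q = (A_P/A_Q)·exp[−(E_P−E_Q)/(RT)] = (A_P/A_Q)·exp[(E_Q−E_P)/(RT)].
(E_Q−E_P)/(RT) = (82.0−54.6)×10³/(8.314×425) = 27400/3533 = 7.754.
k_P/k_Q = (3.32×10^8/9.18×10^10)·exp(7.754) = 0.003617 × 2332 = 8.43.
Since E_P < E_Q, lowering the temperature improves selectivity toward P.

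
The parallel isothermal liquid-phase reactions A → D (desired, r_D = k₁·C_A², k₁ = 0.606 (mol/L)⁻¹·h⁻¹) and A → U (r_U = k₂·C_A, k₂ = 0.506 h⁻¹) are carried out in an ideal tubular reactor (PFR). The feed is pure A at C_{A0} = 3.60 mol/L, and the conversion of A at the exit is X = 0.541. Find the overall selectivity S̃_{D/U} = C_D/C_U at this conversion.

3.03

C_A = C_{A0}(1−X) = 1.652 mol/L.
Along a PFR/batch, dC_U/dC_A = −r_U/(r_D+r_U) = −k₂/(k₂+k₁·C_A).
Integrating from C_{A0} to C_A: C_U = (0.506/0.606)·ln[(0.506+0.606·3.60)/(0.506+0.606·1.65)] = 0.8350·ln(2.688/1.507) = 0.4829 mol/L.
Then C_D = (C_{A0}−C_A) − C_U = 1.948 − 0.4829 = 1.465 mol/L.
S̃_{D/U} = C_D/C_U = 1.465/0.4829 = 3.03.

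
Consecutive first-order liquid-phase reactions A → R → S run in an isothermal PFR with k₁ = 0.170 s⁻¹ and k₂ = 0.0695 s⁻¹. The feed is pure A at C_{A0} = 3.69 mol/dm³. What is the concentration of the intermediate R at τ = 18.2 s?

1.48 mol/dm³

Solving the coupled first-order balances gives C_R(τ) = [k₁/(k₂−k₁)]·C_{A0}·(e^(−k₁τ) − e^(−k₂τ)).
e^(−k₁τ) = e^(−0.170×18.2) = e^(−3.094) = 0.04532; e^(−k₂τ) = e^(−1.265) = 0.2823.
C_R = 0.170×3.69/(0.0695−0.170) × (0.04532−0.2823) = (-6.242)×(-0.2369) = 1.479 mol/dm³.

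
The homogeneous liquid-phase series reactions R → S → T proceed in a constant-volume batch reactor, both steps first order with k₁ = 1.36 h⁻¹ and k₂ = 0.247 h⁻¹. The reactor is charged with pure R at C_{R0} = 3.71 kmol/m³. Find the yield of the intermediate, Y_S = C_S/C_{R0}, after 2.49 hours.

Solving the coupled first-order balances gives C_S(t) = [k₁/(k₂−k₁)]·C_{R0}·(e^(−k₁t) − e^(−k₂t)).
e^(−k₁t) = e^(−1.36×2.49) = e^(−3.386) = 0.03383; e^(−k₂t) = e^(−0.6150) = 0.5406.
C_S = 1.36×3.71/(0.247−1.36) × (0.03383−0.5406) = (-4.533)×(-0.5068) = 2.297 kmol/m³.
Y_S = C_S/C_{R0} = 2.297/3.71 = 0.619.

0.619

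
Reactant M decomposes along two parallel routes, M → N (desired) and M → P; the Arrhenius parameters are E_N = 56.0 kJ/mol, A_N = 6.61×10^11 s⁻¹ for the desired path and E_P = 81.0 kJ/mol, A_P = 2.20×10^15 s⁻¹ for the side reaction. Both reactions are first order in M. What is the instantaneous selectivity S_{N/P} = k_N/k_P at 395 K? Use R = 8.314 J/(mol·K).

With equal orders, S_{N/P} = k_N/k_P = (A_N/A_P)·exp[(E_P−E_N)/(RT)].
(E_P−E_N)/(RT) = (81.0−56.0)×10³/(8.314×395) = 25000/3284 = 7.613.
k_N/k_P = (6.61×10^11/2.20×10^15)·exp(7.613) = 3.005×10^-4 × 2024 = 0.608.
Since E_N < E_P, lowering the temperature improves selectivity toward N.

0.608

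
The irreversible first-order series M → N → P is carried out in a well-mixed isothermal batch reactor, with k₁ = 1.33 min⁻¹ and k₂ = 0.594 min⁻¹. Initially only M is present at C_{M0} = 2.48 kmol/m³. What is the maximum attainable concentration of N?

Evaluating C_N at t_opt = ln(k₂/k₁)/(k₂−k₁) gives C_{N,max}/C_{M0} = (k₁/k₂)^[k₂/(k₂−k₁)].
= (1.33/0.594)^(0.594/(0.594−1.33)) = (2.239)^(-0.8071) = 0.5218.
C_{N,max} = 0.5218×2.48 = 1.29 kmol/m³.

1.29 kmol/m³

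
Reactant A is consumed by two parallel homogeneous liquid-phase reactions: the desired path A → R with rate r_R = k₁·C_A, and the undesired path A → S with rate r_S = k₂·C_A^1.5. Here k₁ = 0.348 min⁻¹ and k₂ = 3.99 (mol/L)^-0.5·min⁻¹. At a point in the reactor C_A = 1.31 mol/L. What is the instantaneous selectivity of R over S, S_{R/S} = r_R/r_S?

0.0762

S_{R/S} = r_R/r_S = (k₁·C_A)/(k₂·C_A^1.5) = (k₁/k₂)·C_A^-0.5.
= (0.348×1.310) / (3.99×1.310^1.5) = 0.4559/5.982 = 0.0762.
The undesired path is higher order in A, so low C_A (CSTR or dilute feed) favours R.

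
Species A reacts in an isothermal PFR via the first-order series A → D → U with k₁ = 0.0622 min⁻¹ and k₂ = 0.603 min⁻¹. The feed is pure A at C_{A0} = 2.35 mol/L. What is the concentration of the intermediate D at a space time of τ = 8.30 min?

0.159 mol/L

Solving the coupled first-order balances gives C_D(τ) = [k₁/(k₂−k₁)]·C_{A0}·(e^(−k₁τ) − e^(−k₂τ)).
e^(−k₁τ) = e^(−0.0622×8.30) = e^(−0.5163) = 0.5967; e^(−k₂τ) = e^(−5.005) = 0.006705.
C_D = 0.0622×2.35/(0.603−0.0622) × (0.5967−0.006705) = 0.2703×0.5900 = 0.1595 mol/L.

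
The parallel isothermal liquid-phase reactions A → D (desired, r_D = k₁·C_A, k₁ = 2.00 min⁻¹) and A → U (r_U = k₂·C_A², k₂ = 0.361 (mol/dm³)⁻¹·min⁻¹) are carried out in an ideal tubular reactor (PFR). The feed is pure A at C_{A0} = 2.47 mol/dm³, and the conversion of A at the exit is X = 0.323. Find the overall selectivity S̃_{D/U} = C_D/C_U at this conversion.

2.68

C_A = C_{A0}(1−X) = 1.672 mol/dm³.
Along a PFR/batch, dC_D/dC_A = −r_D/(r_D+r_U) = −k₁/(k₁+k₂·C_A).
Integrating from C_{A0} to C_A: C_D = (2.00/0.361)·ln[(2.00+0.361·2.47)/(2.00+0.361·1.67)] = 5.540·ln(2.892/2.604) = 0.5813 mol/dm³.
C_U = (C_{A0}−C_A)−C_D = 0.2166 mol/dm³; S̃_{D/U} = 0.5813/0.2166 = 2.68.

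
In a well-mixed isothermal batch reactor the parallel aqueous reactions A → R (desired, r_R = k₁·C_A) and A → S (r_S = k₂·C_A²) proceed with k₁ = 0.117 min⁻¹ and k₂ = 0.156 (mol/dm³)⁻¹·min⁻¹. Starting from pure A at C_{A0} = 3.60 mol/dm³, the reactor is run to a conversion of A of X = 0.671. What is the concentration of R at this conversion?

0.608 mol/dm³

C_A = C_{A0}(1−X) = 1.184 mol/dm³.
Along a PFR/batch, dC_R/dC_A = −r_R/(r_R+r_S) = −k₁/(k₁+k₂·C_A).
Integrating from C_{A0} to C_A: C_R = (0.117/0.156)·ln[(0.117+0.156·3.60)/(0.117+0.156·1.18)] = 0.7500·ln(0.6786/0.3018) = 0.6078 mol/dm³.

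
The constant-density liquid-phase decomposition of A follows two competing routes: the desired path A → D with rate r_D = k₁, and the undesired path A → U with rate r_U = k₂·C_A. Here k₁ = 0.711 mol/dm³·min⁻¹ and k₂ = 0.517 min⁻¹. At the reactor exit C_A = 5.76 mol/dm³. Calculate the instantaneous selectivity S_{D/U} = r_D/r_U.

0.239

S_{D/U} = r_D/r_U = (k₁)/(k₂·C_A) = (k₁/k₂)·C_A⁻¹.
= (0.711) / (0.517×5.760) = 0.7110/2.978 = 0.239.
The undesired path is higher order in A, so low C_A (CSTR or dilute feed) favours D.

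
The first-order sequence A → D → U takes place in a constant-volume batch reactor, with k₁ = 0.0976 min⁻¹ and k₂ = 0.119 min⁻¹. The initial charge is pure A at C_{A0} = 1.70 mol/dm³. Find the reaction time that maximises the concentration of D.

9.26 min

Setting dC_D/dt = 0 gives t_opt = ln(k₂/k₁)/(k₂−k₁).
= ln(0.119/0.0976)/(0.119−0.0976) = ln(1.219)/0.02140 = 0.1982/0.02140 = 9.26 min.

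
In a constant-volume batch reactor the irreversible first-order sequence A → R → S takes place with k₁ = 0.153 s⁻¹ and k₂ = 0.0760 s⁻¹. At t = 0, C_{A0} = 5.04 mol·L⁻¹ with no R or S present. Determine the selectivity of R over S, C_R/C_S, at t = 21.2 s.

The intermediate concentration in a first-order A→B→C sequence is C_R = k₁C_{A0}(e^(−k₁t) − e^(−k₂t))/(k₂−k₁).
e^(−k₁t) = e^(−0.153×21.2) = e^(−3.244) = 0.03902; e^(−k₂t) = e^(−1.611) = 0.1996.
C_R = 0.153×5.04/(0.0760−0.153) × (0.03902−0.1996) = (-10.01)×(-0.1606) = 1.609 mol·L⁻¹.
C_A = C_{A0}e^(−k₁t) = 0.1967 mol·L⁻¹, so C_S = C_{A0}−C_A−C_R = 3.235 mol·L⁻¹; C_R/C_S = 0.497.

0.497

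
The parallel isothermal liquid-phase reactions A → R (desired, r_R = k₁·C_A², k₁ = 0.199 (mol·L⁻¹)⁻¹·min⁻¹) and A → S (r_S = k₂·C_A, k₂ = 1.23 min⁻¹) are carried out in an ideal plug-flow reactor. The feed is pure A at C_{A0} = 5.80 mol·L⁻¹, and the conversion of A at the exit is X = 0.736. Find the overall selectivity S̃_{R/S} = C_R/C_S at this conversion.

0.568

C_A = C_{A0}(1−X) = 1.531 mol·L⁻¹.
Along a PFR/batch, dC_S/dC_A = −r_S/(r_R+r_S) = −k₂/(k₂+k₁·C_A).
Integrating from C_{A0} to C_A: C_S = (1.23/0.199)·ln[(1.23+0.199·5.80)/(1.23+0.199·1.53)] = 6.181·ln(2.384/1.535) = 2.723 mol·L⁻¹.
Then C_R = (C_{A0}−C_A) − C_S = 4.269 − 2.723 = 1.546 mol·L⁻¹.
S̃_{R/S} = C_R/C_S = 1.546/2.723 = 0.568.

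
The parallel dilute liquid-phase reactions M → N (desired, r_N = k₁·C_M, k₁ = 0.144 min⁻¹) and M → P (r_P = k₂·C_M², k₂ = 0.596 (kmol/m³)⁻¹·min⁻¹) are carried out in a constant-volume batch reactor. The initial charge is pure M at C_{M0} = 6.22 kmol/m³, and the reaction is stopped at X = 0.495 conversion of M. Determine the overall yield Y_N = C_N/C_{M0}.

C_M = C_{M0}(1−X) = 3.141 kmol/m³.
Along a PFR/batch, dC_N/dC_M = −r_N/(r_N+r_P) = −k₁/(k₁+k₂·C_M).
Integrating from C_{M0} to C_M: C_N = (0.144/0.596)·ln[(0.144+0.596·6.22)/(0.144+0.596·3.14)] = 0.2416·ln(3.851/2.016) = 0.1564 kmol/m³.
Y_N = C_N/C_{M0} = 0.1564/6.22 = 0.0251.

0.0251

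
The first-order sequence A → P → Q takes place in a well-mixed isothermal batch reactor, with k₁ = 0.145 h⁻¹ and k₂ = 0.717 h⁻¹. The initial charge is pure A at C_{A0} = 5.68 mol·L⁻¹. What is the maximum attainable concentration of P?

0.766 mol·L⁻¹

For a first-order series the maximum intermediate yield is C_{P,max}/C_{A0} = (k₁/k₂)^[k₂/(k₂−k₁)].
= (0.145/0.717)^(0.717/(0.717−0.145)) = (0.2022)^(1.253) = 0.1349.
C_{P,max} = 0.1349×5.68 = 0.766 mol·L⁻¹.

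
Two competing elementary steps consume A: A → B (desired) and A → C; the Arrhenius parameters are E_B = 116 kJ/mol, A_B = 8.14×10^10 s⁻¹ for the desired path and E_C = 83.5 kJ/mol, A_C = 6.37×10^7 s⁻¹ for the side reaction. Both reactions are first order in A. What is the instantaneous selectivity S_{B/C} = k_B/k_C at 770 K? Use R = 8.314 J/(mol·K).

With equal orders, S_{B/C} = k_B/k_C = (A_B/A_C)·exp[(E_C−E_B)/(RT)].
(E_C−E_B)/(RT) = (83.5−116)×10³/(8.314×770) = -32500/6402 = -5.077.
k_B/k_C = (8.14×10^10/6.37×10^7)·exp(-5.077) = 1278 × 0.006240 = 7.97.

7.97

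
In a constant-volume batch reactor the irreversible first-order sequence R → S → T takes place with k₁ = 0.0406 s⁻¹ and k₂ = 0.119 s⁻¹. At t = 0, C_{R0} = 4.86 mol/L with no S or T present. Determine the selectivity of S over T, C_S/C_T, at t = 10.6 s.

1.19

Solving the coupled first-order balances gives C_S(t) = [k₁/(k₂−k₁)]·C_{R0}·(e^(−k₁t) − e^(−k₂t)).
e^(−k₁t) = e^(−0.0406×10.6) = e^(−0.4304) = 0.6503; e^(−k₂t) = e^(−1.261) = 0.2833.
C_S = 0.0406×4.86/(0.119−0.0406) × (0.6503−0.2833) = 2.517×0.3670 = 0.9237 mol/L.
C_R = C_{R0}e^(−k₁t) = 3.160 mol/L, so C_T = C_{R0}−C_R−C_S = 0.7760 mol/L; C_S/C_T = 1.19.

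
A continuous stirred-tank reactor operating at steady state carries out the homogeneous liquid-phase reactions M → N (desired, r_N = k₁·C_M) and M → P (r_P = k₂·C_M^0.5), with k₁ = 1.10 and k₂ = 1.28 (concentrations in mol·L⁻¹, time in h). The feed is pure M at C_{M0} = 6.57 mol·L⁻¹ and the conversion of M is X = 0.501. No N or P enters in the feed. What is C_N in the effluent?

Exit C_M = C_{M0}(1−X) = 6.57×0.499 = 3.278 mol·L⁻¹.
A CSTR operates uniformly at the exit composition, giving r_N = 3.606 and r_P = 2.318 (each k·C_M^n at C_M = 3.278).
Fraction of consumed M going to N: r_N/(r_N+r_P) = 0.6088.
C_N = 0.6088·C_{M0}·X = 0.6088×6.57×0.501 = 2.00 mol·L⁻¹.

2.00 mol·L⁻¹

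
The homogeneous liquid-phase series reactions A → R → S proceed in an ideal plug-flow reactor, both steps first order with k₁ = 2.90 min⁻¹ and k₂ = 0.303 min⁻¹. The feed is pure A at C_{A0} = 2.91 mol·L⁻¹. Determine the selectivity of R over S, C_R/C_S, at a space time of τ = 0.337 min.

16.5

The intermediate concentration in a first-order A→B→C sequence is C_R = k₁C_{A0}(e^(−k₁τ) − e^(−k₂τ))/(k₂−k₁).
e^(−k₁τ) = e^(−2.90×0.337) = e^(−0.9773) = 0.3763; e^(−k₂τ) = e^(−0.1021) = 0.9029.
C_R = 2.90×2.91/(0.303−2.90) × (0.3763−0.9029) = (-3.250)×(-0.5266) = 1.711 mol·L⁻¹.
C_A = C_{A0}e^(−k₁τ) = 1.095 mol·L⁻¹, so C_S = C_{A0}−C_A−C_R = 0.1037 mol·L⁻¹; C_R/C_S = 16.5.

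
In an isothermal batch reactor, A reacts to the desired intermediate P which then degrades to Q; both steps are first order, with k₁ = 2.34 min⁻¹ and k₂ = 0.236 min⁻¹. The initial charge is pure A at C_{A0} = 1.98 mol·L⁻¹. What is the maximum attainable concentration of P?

1.53 mol·L⁻¹

For a first-order series the maximum intermediate yield is C_{P,max}/C_{A0} = (k₁/k₂)^[k₂/(k₂−k₁)].
= (2.34/0.236)^(0.236/(0.236−2.34)) = (9.915)^(-0.1122) = 0.7731.
C_{P,max} = 0.7731×1.98 = 1.53 mol·L⁻¹.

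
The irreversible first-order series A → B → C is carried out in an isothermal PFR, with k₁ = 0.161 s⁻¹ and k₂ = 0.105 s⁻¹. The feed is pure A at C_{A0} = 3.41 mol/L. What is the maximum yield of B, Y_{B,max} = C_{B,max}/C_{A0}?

Evaluating C_B at τ_opt = ln(k₂/k₁)/(k₂−k₁) gives C_{B,max}/C_{A0} = (k₁/k₂)^[k₂/(k₂−k₁)].
= (0.161/0.105)^(0.105/(0.105−0.161)) = (1.533)^(-1.875) = 0.4487.

0.449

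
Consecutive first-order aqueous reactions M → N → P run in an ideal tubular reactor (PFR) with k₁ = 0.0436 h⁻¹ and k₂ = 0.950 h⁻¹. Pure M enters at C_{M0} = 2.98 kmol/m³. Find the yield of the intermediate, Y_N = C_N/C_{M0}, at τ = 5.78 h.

Solving the coupled first-order balances gives C_N(τ) = [k₁/(k₂−k₁)]·C_{M0}·(e^(−k₁τ) − e^(−k₂τ)).
e^(−k₁τ) = e^(−0.0436×5.78) = e^(−0.2520) = 0.7772; e^(−k₂τ) = e^(−5.491) = 0.004124.
C_N = 0.0436×2.98/(0.950−0.0436) × (0.7772−0.004124) = 0.1433×0.7731 = 0.1108 kmol/m³.
Y_N = C_N/C_{M0} = 0.1108/2.98 = 0.0372.

0.0372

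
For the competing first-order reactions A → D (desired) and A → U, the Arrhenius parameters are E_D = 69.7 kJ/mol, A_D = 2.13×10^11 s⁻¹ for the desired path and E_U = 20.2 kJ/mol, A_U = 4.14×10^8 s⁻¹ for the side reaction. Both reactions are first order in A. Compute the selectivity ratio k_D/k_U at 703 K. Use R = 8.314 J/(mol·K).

With equal orders, S_{D/U} = k_D/k_U = (A_D/A_U)·exp[(E_U−E_D)/(RT)].
(E_U−E_D)/(RT) = (20.2−69.7)×10³/(8.314×703) = -49500/5845 = -8.469.
k_D/k_U = (2.13×10^11/4.14×10^8)·exp(-8.469) = 514.5 × 2.098×10^-4 = 0.108.

0.108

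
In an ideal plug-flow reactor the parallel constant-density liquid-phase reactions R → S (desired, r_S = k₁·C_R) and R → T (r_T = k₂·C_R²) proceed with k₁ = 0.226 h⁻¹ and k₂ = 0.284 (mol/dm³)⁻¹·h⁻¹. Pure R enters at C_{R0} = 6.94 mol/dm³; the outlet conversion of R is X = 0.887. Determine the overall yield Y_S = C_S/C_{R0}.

0.182

C_R = C_{R0}(1−X) = 0.7842 mol/dm³.
Along a PFR/batch, dC_S/dC_R = −r_S/(r_S+r_T) = −k₁/(k₁+k₂·C_R).
Integrating from C_{R0} to C_R: C_S = (0.226/0.284)·ln[(0.226+0.284·6.94)/(0.226+0.284·0.784)] = 0.7958·ln(2.197/0.4487) = 1.264 mol/dm³.
Y_S = C_S/C_{R0} = 1.264/6.94 = 0.182.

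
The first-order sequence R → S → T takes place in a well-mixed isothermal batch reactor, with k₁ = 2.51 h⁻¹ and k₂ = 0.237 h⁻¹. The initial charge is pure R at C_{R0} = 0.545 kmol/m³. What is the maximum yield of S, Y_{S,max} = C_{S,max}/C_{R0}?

0.782

For a first-order series the maximum intermediate yield is C_{S,max}/C_{R0} = (k₁/k₂)^[k₂/(k₂−k₁)].
= (2.51/0.237)^(0.237/(0.237−2.51)) = (10.59)^(-0.1043) = 0.7819.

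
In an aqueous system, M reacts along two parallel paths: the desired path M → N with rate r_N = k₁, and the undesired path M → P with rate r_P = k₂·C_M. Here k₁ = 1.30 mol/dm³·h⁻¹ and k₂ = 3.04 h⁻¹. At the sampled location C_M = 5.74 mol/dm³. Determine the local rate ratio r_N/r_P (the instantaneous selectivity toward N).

0.0745

S_{N/P} = r_N/r_P = (k₁)/(k₂·C_M) = (k₁/k₂)·C_M⁻¹.
= (1.30) / (3.04×5.740) = 1.300/17.45 = 0.0745.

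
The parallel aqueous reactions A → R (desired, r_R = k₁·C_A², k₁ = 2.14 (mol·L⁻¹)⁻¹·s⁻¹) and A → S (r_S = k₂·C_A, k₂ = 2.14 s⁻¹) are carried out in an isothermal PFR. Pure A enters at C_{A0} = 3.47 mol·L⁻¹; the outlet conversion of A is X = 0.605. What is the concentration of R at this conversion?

C_A = C_{A0}(1−X) = 1.371 mol·L⁻¹.
Along a PFR/batch, dC_S/dC_A = −r_S/(r_R+r_S) = −k₂/(k₂+k₁·C_A).
Integrating from C_{A0} to C_A: C_S = (2.14/2.14)·ln[(2.14+2.14·3.47)/(2.14+2.14·1.37)] = 1.000·ln(9.566/5.073) = 0.6342 mol·L⁻¹.
Then C_R = (C_{A0}−C_A) − C_S = 2.099 − 0.6342 = 1.465 mol·L⁻¹.

1.47 mol·L⁻¹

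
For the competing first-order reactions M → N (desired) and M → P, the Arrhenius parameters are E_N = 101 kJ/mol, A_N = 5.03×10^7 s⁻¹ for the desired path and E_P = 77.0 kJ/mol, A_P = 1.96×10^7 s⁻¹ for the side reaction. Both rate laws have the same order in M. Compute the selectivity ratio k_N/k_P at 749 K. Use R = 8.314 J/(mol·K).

0.0544

k_N/k_P = (A_N/A_P)·exp[−(E_N−E_P)/(RT)] = (A_N/A_P)·exp[(E_P−E_N)/(RT)].
(E_P−E_N)/(RT) = (77.0−101)×10³/(8.314×749) = -24000/6227 = -3.854.
k_N/k_P = (5.03×10^7/1.96×10^7)·exp(-3.854) = 2.566 × 0.02119 = 0.0544.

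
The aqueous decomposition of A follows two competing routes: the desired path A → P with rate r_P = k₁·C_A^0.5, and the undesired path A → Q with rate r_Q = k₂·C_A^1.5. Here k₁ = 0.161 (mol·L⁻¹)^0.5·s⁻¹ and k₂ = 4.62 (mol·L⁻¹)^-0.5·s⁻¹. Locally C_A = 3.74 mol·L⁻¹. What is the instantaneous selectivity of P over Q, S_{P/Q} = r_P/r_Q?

0.00932

S_{P/Q} = r_P/r_Q = (k₁·C_A^0.5)/(k₂·C_A^1.5) = (k₁/k₂)·C_A⁻¹.
= (0.161×3.740^0.5) / (4.62×3.740^1.5) = 0.3114/33.42 = 0.00932.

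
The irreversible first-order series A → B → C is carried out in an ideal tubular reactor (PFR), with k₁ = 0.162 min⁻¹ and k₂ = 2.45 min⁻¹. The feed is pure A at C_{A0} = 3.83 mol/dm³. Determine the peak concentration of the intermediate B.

0.209 mol/dm³

At the optimum, C_{B,max}/C_{A0} = (k₁/k₂)^[k₂/(k₂−k₁)].
= (0.162/2.45)^(2.45/(2.45−0.162)) = (0.06612)^(1.071) = 0.05455.
C_{B,max} = 0.05455×3.83 = 0.209 mol/dm³.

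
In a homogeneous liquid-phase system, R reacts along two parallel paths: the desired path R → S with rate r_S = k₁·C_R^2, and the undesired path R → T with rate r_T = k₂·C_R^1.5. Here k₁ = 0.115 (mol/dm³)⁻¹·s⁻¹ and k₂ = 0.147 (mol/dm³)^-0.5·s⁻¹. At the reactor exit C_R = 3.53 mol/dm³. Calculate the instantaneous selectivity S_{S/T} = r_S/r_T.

S_{S/T} = r_S/r_T = (k₁·C_R^2)/(k₂·C_R^1.5) = (k₁/k₂)·C_R^0.5.
= (0.115×3.530^2) / (0.147×3.530^1.5) = 1.433/0.9749 = 1.47.

1.47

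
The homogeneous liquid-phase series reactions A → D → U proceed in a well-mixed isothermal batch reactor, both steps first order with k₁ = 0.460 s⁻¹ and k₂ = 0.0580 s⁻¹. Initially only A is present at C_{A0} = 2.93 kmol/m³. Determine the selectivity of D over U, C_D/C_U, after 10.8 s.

For first-order series with pure A initially, C_D(t) = k₁C_{A0}/(k₂−k₁)·(e^(−k₁t) − e^(−k₂t)).
e^(−k₁t) = e^(−0.460×10.8) = e^(−4.968) = 0.006957; e^(−k₂t) = e^(−0.6264) = 0.5345.
C_D = 0.460×2.93/(0.0580−0.460) × (0.006957−0.5345) = (-3.353)×(-0.5276) = 1.769 kmol/m³.
C_A = C_{A0}e^(−k₁t) = 0.02038 kmol/m³, so C_U = C_{A0}−C_A−C_D = 1.141 kmol/m³; C_D/C_U = 1.55.

1.55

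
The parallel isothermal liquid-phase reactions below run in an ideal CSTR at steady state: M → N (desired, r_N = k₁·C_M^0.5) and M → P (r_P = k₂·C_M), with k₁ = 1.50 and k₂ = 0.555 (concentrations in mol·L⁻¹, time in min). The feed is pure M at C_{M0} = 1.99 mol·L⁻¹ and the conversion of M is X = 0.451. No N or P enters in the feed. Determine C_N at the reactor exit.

Exit C_M = C_{M0}(1−X) = 1.99×0.549 = 1.093 mol·L⁻¹.
Rates in a CSTR are evaluated at the outlet concentration: r_N = 1.50×1.093^0.5 = 1.568, r_P = 0.555×1.093 = 0.6063.
Fraction of consumed M going to N: r_N/(r_N+r_P) = 0.7211.
C_N = 0.7211·C_{M0}·X = 0.7211×1.99×0.451 = 0.647 mol·L⁻¹.

0.647 mol·L⁻¹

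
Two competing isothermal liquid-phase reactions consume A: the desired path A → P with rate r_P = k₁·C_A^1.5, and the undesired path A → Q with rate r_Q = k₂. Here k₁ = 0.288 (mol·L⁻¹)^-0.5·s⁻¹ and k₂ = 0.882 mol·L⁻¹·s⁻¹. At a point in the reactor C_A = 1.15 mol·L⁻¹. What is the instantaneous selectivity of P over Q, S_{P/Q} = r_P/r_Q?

S_{P/Q} = r_P/r_Q = (k₁·C_A^1.5)/(k₂) = (k₁/k₂)·C_A^1.5.
= (0.288×1.150^1.5) / (0.882) = 0.3552/0.8820 = 0.403.
Since the desired path is higher order in A, keeping C_A high (PFR or concentrated feed) favours P.

0.403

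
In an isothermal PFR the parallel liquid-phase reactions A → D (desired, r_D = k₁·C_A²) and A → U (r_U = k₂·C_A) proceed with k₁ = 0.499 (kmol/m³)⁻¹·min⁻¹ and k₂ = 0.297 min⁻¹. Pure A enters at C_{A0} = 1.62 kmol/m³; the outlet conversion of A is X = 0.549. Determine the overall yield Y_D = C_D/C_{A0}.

C_A = C_{A0}(1−X) = 0.7306 kmol/m³.
Along a PFR/batch, dC_U/dC_A = −r_U/(r_D+r_U) = −k₂/(k₂+k₁·C_A).
Integrating from C_{A0} to C_A: C_U = (0.297/0.499)·ln[(0.297+0.499·1.62)/(0.297+0.499·0.731)] = 0.5952·ln(1.105/0.6616) = 0.3055 kmol/m³.
Then C_D = (C_{A0}−C_A) − C_U = 0.8894 − 0.3055 = 0.5839 kmol/m³.
Y_D = C_D/C_{A0} = 0.5839/1.62 = 0.360.

0.360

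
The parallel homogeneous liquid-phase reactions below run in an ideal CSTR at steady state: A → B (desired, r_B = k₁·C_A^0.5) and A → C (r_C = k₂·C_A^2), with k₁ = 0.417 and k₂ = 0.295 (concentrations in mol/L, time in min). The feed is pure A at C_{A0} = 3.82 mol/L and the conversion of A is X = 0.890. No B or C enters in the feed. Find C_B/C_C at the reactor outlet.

Exit C_A = C_{A0}(1−X) = 3.82×0.110 = 0.4202 mol/L.
A CSTR operates uniformly at the exit composition, giving r_B = 0.2703 and r_C = 0.05209 (each k·C_A^n at C_A = 0.4202).
Overall selectivity = C_B/C_C = r_Bτ/(r_Cτ) = r_B/r_C = 5.19.

5.19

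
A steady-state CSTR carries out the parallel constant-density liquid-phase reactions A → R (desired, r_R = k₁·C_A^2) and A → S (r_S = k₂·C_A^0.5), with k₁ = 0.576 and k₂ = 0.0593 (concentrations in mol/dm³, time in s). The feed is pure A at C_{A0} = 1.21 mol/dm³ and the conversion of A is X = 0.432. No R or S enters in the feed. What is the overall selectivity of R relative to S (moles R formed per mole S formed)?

Exit C_A = C_{A0}(1−X) = 1.21×0.568 = 0.6873 mol/dm³.
In a CSTR the entire volume is at exit conditions, so r_R = 0.576×0.6873^2 = 0.2721 and r_S = 0.0593×0.6873^0.5 = 0.04916.
Overall selectivity = C_R/C_S = r_Rτ/(r_Sτ) = r_R/r_S = 5.53.

5.53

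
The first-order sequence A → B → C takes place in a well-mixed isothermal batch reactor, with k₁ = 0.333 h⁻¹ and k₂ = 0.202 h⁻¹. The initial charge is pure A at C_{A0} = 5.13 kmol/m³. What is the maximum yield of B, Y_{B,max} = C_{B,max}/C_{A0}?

Evaluating C_B at t_opt = ln(k₂/k₁)/(k₂−k₁) gives C_{B,max}/C_{A0} = (k₁/k₂)^[k₂/(k₂−k₁)].
= (0.333/0.202)^(0.202/(0.202−0.333)) = (1.649)^(-1.542) = 0.4626.

0.463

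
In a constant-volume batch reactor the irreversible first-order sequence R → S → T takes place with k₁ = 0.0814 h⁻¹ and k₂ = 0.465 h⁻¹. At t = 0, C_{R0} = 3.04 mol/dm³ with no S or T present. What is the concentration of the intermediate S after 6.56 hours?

0.348 mol/dm³

The intermediate concentration in a first-order A→B→C sequence is C_S = k₁C_{R0}(e^(−k₁t) − e^(−k₂t))/(k₂−k₁).
e^(−k₁t) = e^(−0.0814×6.56) = e^(−0.5340) = 0.5863; e^(−k₂t) = e^(−3.050) = 0.04734.
C_S = 0.0814×3.04/(0.465−0.0814) × (0.5863−0.04734) = 0.6451×0.5389 = 0.3477 mol/dm³.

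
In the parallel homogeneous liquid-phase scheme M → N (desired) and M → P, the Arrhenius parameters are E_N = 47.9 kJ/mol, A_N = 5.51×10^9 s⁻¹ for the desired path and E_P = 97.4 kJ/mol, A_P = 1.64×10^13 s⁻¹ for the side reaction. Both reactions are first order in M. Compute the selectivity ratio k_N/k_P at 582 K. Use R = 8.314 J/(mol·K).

9.31

Since both paths have the same order in M, the concentration cancels and S_{N/P} = k_N/k_P = (A_N/A_P)·exp[(E_P−E_N)/(RT)].
(E_P−E_N)/(RT) = (97.4−47.9)×10³/(8.314×582) = 49500/4839 = 10.23.
k_N/k_P = (5.51×10^9/1.64×10^13)·exp(10.23) = 3.360×10^-4 × 27720 = 9.31.
Since E_N < E_P, lowering the temperature improves selectivity toward N.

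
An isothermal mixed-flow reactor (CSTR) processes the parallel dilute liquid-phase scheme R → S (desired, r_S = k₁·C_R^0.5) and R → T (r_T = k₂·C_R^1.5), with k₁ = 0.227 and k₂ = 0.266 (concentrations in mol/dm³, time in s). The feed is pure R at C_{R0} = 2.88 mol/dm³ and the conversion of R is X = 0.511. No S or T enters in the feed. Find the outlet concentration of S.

0.555 mol/dm³

Exit C_R = C_{R0}(1−X) = 2.88×0.489 = 1.408 mol/dm³.
A CSTR operates uniformly at the exit composition, giving r_S = 0.2694 and r_T = 0.4446 (each k·C_R^n at C_R = 1.408).
Fraction of consumed R going to S: r_S/(r_S+r_T) = 0.3773.
C_S = 0.3773·C_{R0}·X = 0.3773×2.88×0.511 = 0.555 mol/dm³.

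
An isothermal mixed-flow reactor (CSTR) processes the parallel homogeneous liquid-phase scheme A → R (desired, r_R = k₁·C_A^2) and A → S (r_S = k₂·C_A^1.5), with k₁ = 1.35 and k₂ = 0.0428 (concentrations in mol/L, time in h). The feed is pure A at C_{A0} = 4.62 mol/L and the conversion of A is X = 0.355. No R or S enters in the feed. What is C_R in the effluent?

1.61 mol/L

Exit C_A = C_{A0}(1−X) = 4.62×0.645 = 2.980 mol/L.
In a CSTR the entire volume is at exit conditions, so r_R = 1.35×2.980^2 = 11.99 and r_S = 0.0428×2.980^1.5 = 0.2202.
Fraction of consumed A going to R: r_R/(r_R+r_S) = 0.9820.
C_R = 0.9820·C_{A0}·X = 0.9820×4.62×0.355 = 1.61 mol/L.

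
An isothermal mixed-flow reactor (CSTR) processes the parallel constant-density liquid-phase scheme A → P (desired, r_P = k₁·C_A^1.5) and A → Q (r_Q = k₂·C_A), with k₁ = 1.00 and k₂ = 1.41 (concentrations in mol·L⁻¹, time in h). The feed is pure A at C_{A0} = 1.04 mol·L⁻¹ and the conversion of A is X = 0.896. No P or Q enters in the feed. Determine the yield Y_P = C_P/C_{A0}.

0.169

Exit C_A = C_{A0}(1−X) = 1.04×0.104 = 0.1082 mol·L⁻¹.
A CSTR operates uniformly at the exit composition, giving r_P = 0.03557 and r_Q = 0.1525 (each k·C_A^n at C_A = 0.1082).
Fraction of consumed A going to P: r_P/(r_P+r_Q) = 0.1891.
C_P = 0.1891·C_{A0}·X = 0.1891×1.04×0.896 = 0.176 mol·L⁻¹; Y_P = C_P/C_{A0} = 0.169.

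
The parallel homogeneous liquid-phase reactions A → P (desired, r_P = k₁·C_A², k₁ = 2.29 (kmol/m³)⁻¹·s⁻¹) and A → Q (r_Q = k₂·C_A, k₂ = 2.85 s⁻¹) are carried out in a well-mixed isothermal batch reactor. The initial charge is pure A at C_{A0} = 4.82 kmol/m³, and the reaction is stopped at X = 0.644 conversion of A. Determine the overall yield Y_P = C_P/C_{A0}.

0.459

C_A = C_{A0}(1−X) = 1.716 kmol/m³.
Along a PFR/batch, dC_Q/dC_A = −r_Q/(r_P+r_Q) = −k₂/(k₂+k₁·C_A).
Integrating from C_{A0} to C_A: C_Q = (2.85/2.29)·ln[(2.85+2.29·4.82)/(2.85+2.29·1.72)] = 1.245·ln(13.89/6.779) = 0.8925 kmol/m³.
Then C_P = (C_{A0}−C_A) − C_Q = 3.104 − 0.8925 = 2.212 kmol/m³.
Y_P = C_P/C_{A0} = 2.212/4.82 = 0.459.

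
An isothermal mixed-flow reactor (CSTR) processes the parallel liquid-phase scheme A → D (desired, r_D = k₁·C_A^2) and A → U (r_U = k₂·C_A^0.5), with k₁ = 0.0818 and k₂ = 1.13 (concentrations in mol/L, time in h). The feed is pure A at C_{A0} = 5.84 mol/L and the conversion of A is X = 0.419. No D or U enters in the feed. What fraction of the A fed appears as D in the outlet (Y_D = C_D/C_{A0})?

0.131

Exit C_A = C_{A0}(1−X) = 5.84×0.581 = 3.393 mol/L.
In a CSTR the entire volume is at exit conditions, so r_D = 0.0818×3.393^2 = 0.9417 and r_U = 1.13×3.393^0.5 = 2.081.
Fraction of consumed A going to D: r_D/(r_D+r_U) = 0.3115.
C_D = 0.3115·C_{A0}·X = 0.3115×5.84×0.419 = 0.762 mol/L; Y_D = C_D/C_{A0} = 0.131.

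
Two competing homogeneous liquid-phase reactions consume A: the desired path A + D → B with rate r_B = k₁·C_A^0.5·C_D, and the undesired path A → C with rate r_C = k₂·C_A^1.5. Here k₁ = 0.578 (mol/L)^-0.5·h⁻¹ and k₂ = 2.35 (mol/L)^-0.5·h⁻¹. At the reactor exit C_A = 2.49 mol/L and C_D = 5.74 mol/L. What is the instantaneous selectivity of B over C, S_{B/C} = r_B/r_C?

0.567

S_{B/C} = r_B/r_C = (k₁·C_A^0.5·C_D)/(k₂·C_A^1.5) = (k₁/k₂)·C_A⁻¹·C_D.
= (0.578×2.490^0.5×5.740) / (2.35×2.490^1.5) = 5.235/9.234 = 0.567.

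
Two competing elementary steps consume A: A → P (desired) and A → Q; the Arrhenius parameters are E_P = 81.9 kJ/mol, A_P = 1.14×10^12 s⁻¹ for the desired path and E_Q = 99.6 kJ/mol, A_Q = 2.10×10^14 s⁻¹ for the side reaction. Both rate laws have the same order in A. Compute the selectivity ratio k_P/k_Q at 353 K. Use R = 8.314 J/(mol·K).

k_P/k_Q = (A_P/A_Q)·exp[−(E_P−E_Q)/(RT)] = (A_P/A_Q)·exp[(E_Q−E_P)/(RT)].
(E_Q−E_P)/(RT) = (99.6−81.9)×10³/(8.314×353) = 17700/2935 = 6.031.
k_P/k_Q = (1.14×10^12/2.10×10^14)·exp(6.031) = 0.005429 × 416.1 = 2.26.

2.26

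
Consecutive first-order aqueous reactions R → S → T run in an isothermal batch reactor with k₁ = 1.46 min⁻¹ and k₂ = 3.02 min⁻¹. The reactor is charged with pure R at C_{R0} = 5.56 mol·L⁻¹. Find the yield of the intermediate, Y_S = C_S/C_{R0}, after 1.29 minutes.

Solving the coupled first-order balances gives C_S(t) = [k₁/(k₂−k₁)]·C_{R0}·(e^(−k₁t) − e^(−k₂t)).
e^(−k₁t) = e^(−1.46×1.29) = e^(−1.883) = 0.1521; e^(−k₂t) = e^(−3.896) = 0.02033.
C_S = 1.46×5.56/(3.02−1.46) × (0.1521−0.02033) = 5.204×0.1317 = 0.6855 mol·L⁻¹.
Y_S = C_S/C_{R0} = 0.6855/5.56 = 0.123.

0.123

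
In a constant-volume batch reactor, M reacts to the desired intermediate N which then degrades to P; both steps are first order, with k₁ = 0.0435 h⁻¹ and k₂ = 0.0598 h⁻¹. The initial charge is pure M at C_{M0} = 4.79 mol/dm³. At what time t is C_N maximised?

Setting dC_N/dt = 0 gives t_opt = ln(k₂/k₁)/(k₂−k₁).
= ln(0.0598/0.0435)/(0.0598−0.0435) = ln(1.375)/0.01630 = 0.3182/0.01630 = 19.5 h.

19.5 h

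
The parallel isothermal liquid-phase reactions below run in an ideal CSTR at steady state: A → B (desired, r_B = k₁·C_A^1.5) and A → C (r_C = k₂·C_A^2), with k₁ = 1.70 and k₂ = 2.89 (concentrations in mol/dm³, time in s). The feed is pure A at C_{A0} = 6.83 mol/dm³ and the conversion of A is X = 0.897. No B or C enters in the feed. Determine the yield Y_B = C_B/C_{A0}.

0.370

Exit C_A = C_{A0}(1−X) = 6.83×0.103 = 0.7035 mol/dm³.
A CSTR operates uniformly at the exit composition, giving r_B = 1.003 and r_C = 1.430 (each k·C_A^n at C_A = 0.7035).
Fraction of consumed A going to B: r_B/(r_B+r_C) = 0.4122.
C_B = 0.4122·C_{A0}·X = 0.4122×6.83×0.897 = 2.53 mol/dm³; Y_B = C_B/C_{A0} = 0.370.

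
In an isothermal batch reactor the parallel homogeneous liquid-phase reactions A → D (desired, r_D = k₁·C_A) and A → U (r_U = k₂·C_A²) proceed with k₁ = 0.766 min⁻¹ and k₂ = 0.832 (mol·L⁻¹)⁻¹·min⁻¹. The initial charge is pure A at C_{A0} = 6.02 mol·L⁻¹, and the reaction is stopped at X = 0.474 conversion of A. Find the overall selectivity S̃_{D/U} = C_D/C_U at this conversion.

0.206

C_A = C_{A0}(1−X) = 3.167 mol·L⁻¹.
Along a PFR/batch, dC_D/dC_A = −r_D/(r_D+r_U) = −k₁/(k₁+k₂·C_A).
Integrating from C_{A0} to C_A: C_D = (0.766/0.832)·ln[(0.766+0.832·6.02)/(0.766+0.832·3.17)] = 0.9207·ln(5.775/3.401) = 0.4875 mol·L⁻¹.
C_U = (C_{A0}−C_A)−C_D = 2.366 mol·L⁻¹; S̃_{D/U} = 0.4875/2.366 = 0.206.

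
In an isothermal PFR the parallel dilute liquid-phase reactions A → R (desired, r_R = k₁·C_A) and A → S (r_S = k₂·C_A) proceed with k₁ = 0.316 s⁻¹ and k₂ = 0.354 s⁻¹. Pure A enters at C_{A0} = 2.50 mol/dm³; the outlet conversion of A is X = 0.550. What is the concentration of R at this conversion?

0.649 mol/dm³

C_A = C_{A0}(1−X) = 1.125 mol/dm³.
Both paths are first order in A, so the instantaneous fraction to R is constant: dC_R/d(−C_A) = k₁/(k₁+k₂) = 0.4716.
C_R = 0.4716·(C_{A0}−C_A) = 0.4716×1.375 = 0.649 mol/dm³.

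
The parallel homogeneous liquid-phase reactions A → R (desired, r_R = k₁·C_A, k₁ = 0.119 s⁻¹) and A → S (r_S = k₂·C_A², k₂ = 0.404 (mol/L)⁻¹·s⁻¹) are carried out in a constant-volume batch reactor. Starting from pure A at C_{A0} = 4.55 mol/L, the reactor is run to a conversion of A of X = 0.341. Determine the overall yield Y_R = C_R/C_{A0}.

C_A = C_{A0}(1−X) = 2.998 mol/L.
Along a PFR/batch, dC_R/dC_A = −r_R/(r_R+r_S) = −k₁/(k₁+k₂·C_A).
Integrating from C_{A0} to C_A: C_R = (0.119/0.404)·ln[(0.119+0.404·4.55)/(0.119+0.404·3.00)] = 0.2946·ln(1.957/1.330) = 0.1137 mol/L.
Y_R = C_R/C_{A0} = 0.1137/4.55 = 0.0250.

0.0250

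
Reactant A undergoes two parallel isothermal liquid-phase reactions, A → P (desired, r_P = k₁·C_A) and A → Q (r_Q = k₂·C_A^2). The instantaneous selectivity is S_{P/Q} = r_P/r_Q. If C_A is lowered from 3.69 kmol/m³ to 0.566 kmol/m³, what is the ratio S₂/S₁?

S_{P/Q} = (k₁/k₂)·C_A⁻¹, so S₂/S₁ = (C_{A,2}/C_{A,1})⁻¹.
= 3.69/0.566 = 6.52.

6.52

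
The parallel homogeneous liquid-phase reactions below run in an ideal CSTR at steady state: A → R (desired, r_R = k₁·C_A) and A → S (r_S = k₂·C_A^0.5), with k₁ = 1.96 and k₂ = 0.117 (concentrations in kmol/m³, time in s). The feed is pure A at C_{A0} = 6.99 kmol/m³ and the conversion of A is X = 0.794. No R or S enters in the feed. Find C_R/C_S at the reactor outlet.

Exit C_A = C_{A0}(1−X) = 6.99×0.206 = 1.440 kmol/m³.
A CSTR operates uniformly at the exit composition, giving r_R = 2.822 and r_S = 0.1404 (each k·C_A^n at C_A = 1.440).
Overall selectivity = C_R/C_S = r_Rτ/(r_Sτ) = r_R/r_S = 20.1.

20.1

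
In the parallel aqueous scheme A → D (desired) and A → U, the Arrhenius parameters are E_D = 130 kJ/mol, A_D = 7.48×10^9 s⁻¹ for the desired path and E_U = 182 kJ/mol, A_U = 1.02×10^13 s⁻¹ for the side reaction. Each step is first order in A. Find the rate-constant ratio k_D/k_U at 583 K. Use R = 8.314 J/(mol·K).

Since both paths have the same order in A, the concentration cancels and S_{D/U} = k_D/k_U = (A_D/A_U)·exp[(E_U−E_D)/(RT)].
(E_U−E_D)/(RT) = (182−130)×10³/(8.314×583) = 52000/4847 = 10.73.
k_D/k_U = (7.48×10^9/1.02×10^13)·exp(10.73) = 7.333×10^-4 × 45622 = 33.5.
Since E_D < E_U, lowering the temperature improves selectivity toward D.

33.5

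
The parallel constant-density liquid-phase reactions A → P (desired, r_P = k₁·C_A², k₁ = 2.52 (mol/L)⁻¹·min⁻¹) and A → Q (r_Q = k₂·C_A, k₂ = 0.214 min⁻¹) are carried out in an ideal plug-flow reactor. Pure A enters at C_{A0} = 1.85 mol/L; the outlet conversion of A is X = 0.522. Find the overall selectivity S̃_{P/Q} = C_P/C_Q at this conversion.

C_A = C_{A0}(1−X) = 0.8843 mol/L.
Along a PFR/batch, dC_Q/dC_A = −r_Q/(r_P+r_Q) = −k₂/(k₂+k₁·C_A).
Integrating from C_{A0} to C_A: C_Q = (0.214/2.52)·ln[(0.214+2.52·1.85)/(0.214+2.52·0.884)] = 0.08492·ln(4.876/2.442) = 0.05871 mol/L.
Then C_P = (C_{A0}−C_A) − C_Q = 0.9657 − 0.05871 = 0.9070 mol/L.
S̃_{P/Q} = C_P/C_Q = 0.9070/0.05871 = 15.4.

15.4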